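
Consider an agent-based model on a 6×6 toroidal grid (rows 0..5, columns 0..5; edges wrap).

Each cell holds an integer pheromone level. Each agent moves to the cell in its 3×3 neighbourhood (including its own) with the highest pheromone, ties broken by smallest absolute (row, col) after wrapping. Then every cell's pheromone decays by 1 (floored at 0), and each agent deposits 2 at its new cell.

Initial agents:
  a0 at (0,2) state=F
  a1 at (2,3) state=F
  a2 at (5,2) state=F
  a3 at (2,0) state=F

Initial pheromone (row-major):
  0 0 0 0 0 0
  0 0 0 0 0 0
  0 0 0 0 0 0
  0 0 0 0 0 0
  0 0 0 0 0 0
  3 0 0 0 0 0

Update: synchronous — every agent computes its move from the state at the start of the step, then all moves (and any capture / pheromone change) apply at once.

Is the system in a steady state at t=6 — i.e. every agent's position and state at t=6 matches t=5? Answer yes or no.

yes

t=1: a0@(0,1) a1@(1,2) a2@(0,1) a3@(1,0) | pheromone: 0 4 0 0 0 0 / 2 0 2 0 0 0 / 0 0 0 0 0 0 / 0 0 0 0 0 0 / 0 0 0 0 0 0 / 2 0 0 0 0 0
t=2: a0@(0,1) a1@(0,1) a2@(0,1) a3@(0,1) | pheromone: 0 11 0 0 0 0 / 1 0 1 0 0 0 / 0 0 0 0 0 0 / 0 0 0 0 0 0 / 0 0 0 0 0 0 / 1 0 0 0 0 0
t=3: a0@(0,1) a1@(0,1) a2@(0,1) a3@(0,1) | pheromone: 0 18 0 0 0 0 / 0 0 0 0 0 0 / 0 0 0 0 0 0 / 0 0 0 0 0 0 / 0 0 0 0 0 0 / 0 0 0 0 0 0
t=4: a0@(0,1) a1@(0,1) a2@(0,1) a3@(0,1) | pheromone: 0 25 0 0 0 0 / 0 0 0 0 0 0 / 0 0 0 0 0 0 / 0 0 0 0 0 0 / 0 0 0 0 0 0 / 0 0 0 0 0 0
t=5: a0@(0,1) a1@(0,1) a2@(0,1) a3@(0,1) | pheromone: 0 32 0 0 0 0 / 0 0 0 0 0 0 / 0 0 0 0 0 0 / 0 0 0 0 0 0 / 0 0 0 0 0 0 / 0 0 0 0 0 0
t=6: a0@(0,1) a1@(0,1) a2@(0,1) a3@(0,1) | pheromone: 0 39 0 0 0 0 / 0 0 0 0 0 0 / 0 0 0 0 0 0 / 0 0 0 0 0 0 / 0 0 0 0 0 0 / 0 0 0 0 0 0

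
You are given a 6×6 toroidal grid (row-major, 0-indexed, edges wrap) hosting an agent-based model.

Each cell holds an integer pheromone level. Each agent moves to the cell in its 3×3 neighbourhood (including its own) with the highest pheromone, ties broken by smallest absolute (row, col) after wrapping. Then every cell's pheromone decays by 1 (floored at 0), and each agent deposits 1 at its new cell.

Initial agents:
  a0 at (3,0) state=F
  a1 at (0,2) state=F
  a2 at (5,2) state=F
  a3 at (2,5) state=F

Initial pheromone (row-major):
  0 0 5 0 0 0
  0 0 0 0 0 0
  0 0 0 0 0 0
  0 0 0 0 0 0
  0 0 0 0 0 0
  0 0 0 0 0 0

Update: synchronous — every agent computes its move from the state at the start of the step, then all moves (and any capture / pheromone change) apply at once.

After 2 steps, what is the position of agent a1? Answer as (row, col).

(0, 2)

t=1: a0@(2,0) a1@(0,2) a2@(0,2) a3@(1,0) | pheromone: 0 0 6 0 0 0 / 1 0 0 0 0 0 / 1 0 0 0 0 0 / 0 0 0 0 0 0 / 0 0 0 0 0 0 / 0 0 0 0 0 0
t=2: a0@(1,0) a1@(0,2) a2@(0,2) a3@(1,0) | pheromone: 0 0 7 0 0 0 / 2 0 0 0 0 0 / 0 0 0 0 0 0 / 0 0 0 0 0 0 / 0 0 0 0 0 0 / 0 0 0 0 0 0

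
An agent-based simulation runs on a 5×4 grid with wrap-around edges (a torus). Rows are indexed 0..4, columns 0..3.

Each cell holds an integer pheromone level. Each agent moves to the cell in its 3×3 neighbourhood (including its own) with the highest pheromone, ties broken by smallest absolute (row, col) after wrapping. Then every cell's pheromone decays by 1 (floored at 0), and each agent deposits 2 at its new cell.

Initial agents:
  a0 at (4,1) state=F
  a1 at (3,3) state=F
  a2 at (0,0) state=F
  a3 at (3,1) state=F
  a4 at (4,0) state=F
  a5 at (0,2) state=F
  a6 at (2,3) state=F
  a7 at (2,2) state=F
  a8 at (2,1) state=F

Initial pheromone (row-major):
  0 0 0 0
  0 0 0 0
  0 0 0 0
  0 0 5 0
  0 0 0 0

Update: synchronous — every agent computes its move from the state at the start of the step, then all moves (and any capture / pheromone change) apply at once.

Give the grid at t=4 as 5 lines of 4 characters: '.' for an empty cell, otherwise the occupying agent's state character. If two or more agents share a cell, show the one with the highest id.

F...
....
....
..F.
....

t=1: a0@(3,2) a1@(3,2) a2@(0,0) a3@(3,2) a4@(0,0) a5@(0,1) a6@(3,2) a7@(3,2) a8@(3,2) | pheromone: 4 2 0 0 / 0 0 0 0 / 0 0 0 0 / 0 0 16 0 / 0 0 0 0
t=2: a0@(3,2) a1@(3,2) a2@(0,0) a3@(3,2) a4@(0,0) a5@(0,0) a6@(3,2) a7@(3,2) a8@(3,2) | pheromone: 9 1 0 0 / 0 0 0 0 / 0 0 0 0 / 0 0 27 0 / 0 0 0 0
t=3: a0@(3,2) a1@(3,2) a2@(0,0) a3@(3,2) a4@(0,0) a5@(0,0) a6@(3,2) a7@(3,2) a8@(3,2) | pheromone: 14 0 0 0 / 0 0 0 0 / 0 0 0 0 / 0 0 38 0 / 0 0 0 0
t=4: a0@(3,2) a1@(3,2) a2@(0,0) a3@(3,2) a4@(0,0) a5@(0,0) a6@(3,2) a7@(3,2) a8@(3,2) | pheromone: 19 0 0 0 / 0 0 0 0 / 0 0 0 0 / 0 0 49 0 / 0 0 0 0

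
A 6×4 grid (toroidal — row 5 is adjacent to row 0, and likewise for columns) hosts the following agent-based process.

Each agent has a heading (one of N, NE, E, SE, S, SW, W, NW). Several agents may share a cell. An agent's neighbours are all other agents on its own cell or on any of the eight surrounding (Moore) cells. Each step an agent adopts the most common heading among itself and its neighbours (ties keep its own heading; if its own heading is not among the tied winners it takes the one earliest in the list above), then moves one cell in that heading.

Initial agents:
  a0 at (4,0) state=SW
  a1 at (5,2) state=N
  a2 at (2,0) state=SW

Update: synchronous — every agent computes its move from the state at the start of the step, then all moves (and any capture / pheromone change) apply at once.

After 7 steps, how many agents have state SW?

3

t=1: a0@(5,3):SW a1@(4,2):N a2@(3,3):SW
t=2: a0@(0,2):SW a1@(5,1):SW a2@(4,2):SW
t=3: a0@(1,1):SW a1@(0,0):SW a2@(5,1):SW
t=4: a0@(2,0):SW a1@(1,3):SW a2@(0,0):SW
t=5: a0@(3,3):SW a1@(2,2):SW a2@(1,3):SW
t=6: a0@(4,2):SW a1@(3,1):SW a2@(2,2):SW
t=7: a0@(5,1):SW a1@(4,0):SW a2@(3,1):SW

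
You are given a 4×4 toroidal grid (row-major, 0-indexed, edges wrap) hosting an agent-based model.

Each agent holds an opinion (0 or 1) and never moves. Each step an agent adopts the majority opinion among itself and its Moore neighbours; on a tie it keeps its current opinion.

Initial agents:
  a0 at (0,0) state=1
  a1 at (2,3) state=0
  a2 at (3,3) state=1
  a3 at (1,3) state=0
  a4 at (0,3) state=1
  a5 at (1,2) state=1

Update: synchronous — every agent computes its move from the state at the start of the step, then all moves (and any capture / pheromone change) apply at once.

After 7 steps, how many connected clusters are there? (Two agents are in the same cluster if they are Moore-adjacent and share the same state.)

1

t=1: a0@(0,0):1 a1@(2,3):0 a2@(3,3):1 a3@(1,3):1 a4@(0,3):1 a5@(1,2):1
t=2: a0@(0,0):1 a1@(2,3):1 a2@(3,3):1 a3@(1,3):1 a4@(0,3):1 a5@(1,2):1
t=3: (unchanged — steady state)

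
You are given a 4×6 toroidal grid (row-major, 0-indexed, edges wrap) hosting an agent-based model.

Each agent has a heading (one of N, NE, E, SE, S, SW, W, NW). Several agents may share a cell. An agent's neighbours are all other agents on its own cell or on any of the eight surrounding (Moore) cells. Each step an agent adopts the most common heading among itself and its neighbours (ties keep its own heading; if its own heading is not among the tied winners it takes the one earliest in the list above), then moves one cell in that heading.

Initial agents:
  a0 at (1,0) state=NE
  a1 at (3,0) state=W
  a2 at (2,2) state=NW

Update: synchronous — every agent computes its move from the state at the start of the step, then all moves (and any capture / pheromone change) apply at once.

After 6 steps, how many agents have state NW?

1

t=1: a0@(0,1):NE a1@(3,5):W a2@(1,1):NW
t=2: a0@(3,2):NE a1@(3,4):W a2@(0,0):NW
t=3: a0@(2,3):NE a1@(3,3):W a2@(3,5):NW
t=4: a0@(1,4):NE a1@(3,2):W a2@(2,4):NW
t=5: a0@(0,5):NE a1@(3,1):W a2@(1,3):NW
t=6: a0@(3,0):NE a1@(3,0):W a2@(0,2):NW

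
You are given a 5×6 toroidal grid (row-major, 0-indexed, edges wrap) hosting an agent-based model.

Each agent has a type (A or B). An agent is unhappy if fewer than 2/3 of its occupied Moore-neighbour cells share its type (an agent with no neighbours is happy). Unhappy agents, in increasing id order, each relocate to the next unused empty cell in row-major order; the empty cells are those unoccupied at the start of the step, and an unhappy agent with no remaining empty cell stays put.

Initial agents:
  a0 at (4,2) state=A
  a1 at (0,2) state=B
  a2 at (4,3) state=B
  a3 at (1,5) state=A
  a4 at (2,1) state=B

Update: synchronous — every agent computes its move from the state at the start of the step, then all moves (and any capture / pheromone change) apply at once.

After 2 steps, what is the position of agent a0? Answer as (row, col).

(0, 2)

t=1: a0@(0,0):A a1@(0,1):B a2@(0,3):B a3@(1,5):A a4@(2,1):B
t=2: a0@(0,2):A a1@(0,4):B a2@(0,3):B a3@(1,5):A a4@(2,1):B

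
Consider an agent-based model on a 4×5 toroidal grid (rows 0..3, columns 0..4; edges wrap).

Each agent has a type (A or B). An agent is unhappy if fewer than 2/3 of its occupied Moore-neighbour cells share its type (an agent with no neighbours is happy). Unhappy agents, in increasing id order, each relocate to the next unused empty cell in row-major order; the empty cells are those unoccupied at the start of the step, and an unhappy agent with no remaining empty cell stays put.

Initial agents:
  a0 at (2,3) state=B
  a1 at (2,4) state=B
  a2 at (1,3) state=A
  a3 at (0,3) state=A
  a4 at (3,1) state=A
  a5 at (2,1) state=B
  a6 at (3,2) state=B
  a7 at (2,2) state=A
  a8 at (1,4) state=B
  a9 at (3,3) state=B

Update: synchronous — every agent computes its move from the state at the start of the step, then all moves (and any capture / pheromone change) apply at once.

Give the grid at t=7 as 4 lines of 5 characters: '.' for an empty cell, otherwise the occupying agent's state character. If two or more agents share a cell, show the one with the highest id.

BAAAB
A...B
B...B
B....

t=1: a0@(2,3):B a1@(2,4):B a2@(0,0):A a3@(0,1):A a4@(0,2):A a5@(0,4):B a6@(1,0):B a7@(1,1):A a8@(1,2):B a9@(2,0):B
t=2: a0@(2,3):B a1@(2,4):B a2@(0,3):A a3@(1,3):A a4@(0,2):A a5@(1,4):B a6@(2,1):B a7@(2,2):A a8@(3,0):B a9@(2,0):B
t=3: a0@(0,0):B a1@(2,4):B a2@(0,3):A a3@(0,1):A a4@(0,2):A a5@(0,4):B a6@(2,1):B a7@(1,0):A a8@(3,0):B a9@(2,0):B
t=4: a0@(1,1):B a1@(2,4):B a2@(1,2):A a3@(1,3):A a4@(0,2):A a5@(1,4):B a6@(2,1):B a7@(2,2):A a8@(3,0):B a9@(2,0):B
t=5: a0@(0,0):B a1@(2,4):B a2@(0,1):A a3@(0,3):A a4@(0,2):A a5@(1,4):B a6@(0,4):B a7@(1,0):A a8@(3,0):B a9@(2,0):B
t=6: a0@(1,1):B a1@(2,4):B a2@(1,2):A a3@(1,3):A a4@(0,2):A a5@(1,4):B a6@(2,1):B a7@(2,2):A a8@(3,0):B a9@(2,0):B
t=7: a0@(0,0):B a1@(2,4):B a2@(0,1):A a3@(0,3):A a4@(0,2):A a5@(1,4):B a6@(0,4):B a7@(1,0):A a8@(3,0):B a9@(2,0):B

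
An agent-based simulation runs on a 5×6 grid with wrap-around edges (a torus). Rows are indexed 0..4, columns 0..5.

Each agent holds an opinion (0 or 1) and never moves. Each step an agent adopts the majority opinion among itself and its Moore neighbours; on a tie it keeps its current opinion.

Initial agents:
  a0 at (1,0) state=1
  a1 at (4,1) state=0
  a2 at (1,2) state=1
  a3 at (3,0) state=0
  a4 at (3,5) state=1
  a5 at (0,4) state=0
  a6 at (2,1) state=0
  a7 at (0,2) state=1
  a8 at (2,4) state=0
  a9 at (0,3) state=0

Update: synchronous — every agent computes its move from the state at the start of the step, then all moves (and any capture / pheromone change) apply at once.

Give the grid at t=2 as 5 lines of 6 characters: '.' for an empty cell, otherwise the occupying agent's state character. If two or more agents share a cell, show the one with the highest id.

..100.
1.1...
.0..0.
0....0
.0....

t=1: a0@(1,0):1 a1@(4,1):0 a2@(1,2):1 a3@(3,0):0 a4@(3,5):0 a5@(0,4):0 a6@(2,1):0 a7@(0,2):1 a8@(2,4):0 a9@(0,3):0
t=2: (unchanged — steady state)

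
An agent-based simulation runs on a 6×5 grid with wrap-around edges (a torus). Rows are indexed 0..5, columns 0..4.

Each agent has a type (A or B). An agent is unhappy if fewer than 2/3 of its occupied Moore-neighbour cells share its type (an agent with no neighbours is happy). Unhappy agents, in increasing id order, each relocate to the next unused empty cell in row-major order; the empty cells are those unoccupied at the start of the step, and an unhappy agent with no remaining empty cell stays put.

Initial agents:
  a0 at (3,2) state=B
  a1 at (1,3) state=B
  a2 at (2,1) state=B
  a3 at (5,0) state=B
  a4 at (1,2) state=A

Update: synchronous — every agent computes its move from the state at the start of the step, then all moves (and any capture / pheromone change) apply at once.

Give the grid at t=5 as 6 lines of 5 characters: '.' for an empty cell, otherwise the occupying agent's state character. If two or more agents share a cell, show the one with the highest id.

t=1: a0@(3,2):B a1@(0,0):B a2@(0,1):B a3@(5,0):B a4@(0,2):A
t=2: a0@(3,2):B a1@(0,0):B a2@(0,1):B a3@(5,0):B a4@(0,3):A
t=3: (unchanged — steady state)

BB.A.
.....
.....
..B..
.....
B....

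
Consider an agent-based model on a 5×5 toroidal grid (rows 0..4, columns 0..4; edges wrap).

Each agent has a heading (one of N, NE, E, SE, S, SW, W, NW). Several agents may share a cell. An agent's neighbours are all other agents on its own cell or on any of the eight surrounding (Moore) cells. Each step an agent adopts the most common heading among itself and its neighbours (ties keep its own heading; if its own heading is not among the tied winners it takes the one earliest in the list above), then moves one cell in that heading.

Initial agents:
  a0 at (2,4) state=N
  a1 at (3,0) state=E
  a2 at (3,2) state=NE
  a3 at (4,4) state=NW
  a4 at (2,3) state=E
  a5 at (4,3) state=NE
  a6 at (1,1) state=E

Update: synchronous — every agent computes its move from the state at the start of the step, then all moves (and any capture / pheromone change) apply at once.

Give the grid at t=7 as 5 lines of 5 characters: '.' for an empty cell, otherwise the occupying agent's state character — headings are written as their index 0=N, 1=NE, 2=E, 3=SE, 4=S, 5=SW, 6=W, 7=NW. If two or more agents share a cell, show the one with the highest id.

.....
...11
12..1
..2..
.....

t=1: a0@(2,0):E a1@(3,1):E a2@(2,3):NE a3@(3,3):NW a4@(2,4):E a5@(3,4):NE a6@(1,2):E
t=2: a0@(2,1):E a1@(3,2):E a2@(1,4):NE a3@(2,4):NE a4@(2,0):E a5@(2,0):NE a6@(1,3):E
t=3: a0@(2,2):E a1@(3,3):E a2@(0,0):NE a3@(1,0):NE a4@(1,1):NE a5@(1,1):NE a6@(0,4):NE
t=4: a0@(2,3):E a1@(3,4):E a2@(4,1):NE a3@(0,1):NE a4@(0,2):NE a5@(0,2):NE a6@(4,0):NE
t=5: a0@(2,4):E a1@(3,0):E a2@(3,2):NE a3@(4,2):NE a4@(4,3):NE a5@(4,3):NE a6@(3,1):NE
t=6: a0@(2,0):E a1@(3,1):E a2@(2,3):NE a3@(3,3):NE a4@(3,4):NE a5@(3,4):NE a6@(2,2):NE
t=7: a0@(2,1):E a1@(3,2):E a2@(1,4):NE a3@(2,4):NE a4@(2,0):NE a5@(2,0):NE a6@(1,3):NE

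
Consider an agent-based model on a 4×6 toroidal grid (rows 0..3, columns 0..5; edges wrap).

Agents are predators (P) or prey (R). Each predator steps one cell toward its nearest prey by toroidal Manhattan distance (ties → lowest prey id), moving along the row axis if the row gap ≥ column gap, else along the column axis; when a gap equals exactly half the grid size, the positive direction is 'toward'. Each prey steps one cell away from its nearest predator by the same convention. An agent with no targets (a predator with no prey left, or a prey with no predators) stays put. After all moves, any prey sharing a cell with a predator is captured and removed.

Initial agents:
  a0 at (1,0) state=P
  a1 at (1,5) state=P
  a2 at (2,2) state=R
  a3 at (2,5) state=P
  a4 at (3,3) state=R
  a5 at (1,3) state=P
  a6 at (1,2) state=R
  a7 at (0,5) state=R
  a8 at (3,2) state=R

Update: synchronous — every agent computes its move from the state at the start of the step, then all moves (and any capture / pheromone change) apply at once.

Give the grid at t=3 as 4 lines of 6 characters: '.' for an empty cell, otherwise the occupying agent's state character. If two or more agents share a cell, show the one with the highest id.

t=1: a0@(1,1):P a1@(0,5):P a2@(3,2):R a3@(3,5):P a4@(2,3):R a5@(1,2):P a8@(2,2):R
t=2: a0@(2,1):P a1@(0,0):P a3@(3,0):P a4@(3,3):R a5@(2,2):P a8@(3,2):R
t=3: a0@(3,1):P a1@(0,1):P a3@(3,1):P a4@(0,3):R a5@(3,2):P a8@(0,2):R

.PRR..
......
......
.PP...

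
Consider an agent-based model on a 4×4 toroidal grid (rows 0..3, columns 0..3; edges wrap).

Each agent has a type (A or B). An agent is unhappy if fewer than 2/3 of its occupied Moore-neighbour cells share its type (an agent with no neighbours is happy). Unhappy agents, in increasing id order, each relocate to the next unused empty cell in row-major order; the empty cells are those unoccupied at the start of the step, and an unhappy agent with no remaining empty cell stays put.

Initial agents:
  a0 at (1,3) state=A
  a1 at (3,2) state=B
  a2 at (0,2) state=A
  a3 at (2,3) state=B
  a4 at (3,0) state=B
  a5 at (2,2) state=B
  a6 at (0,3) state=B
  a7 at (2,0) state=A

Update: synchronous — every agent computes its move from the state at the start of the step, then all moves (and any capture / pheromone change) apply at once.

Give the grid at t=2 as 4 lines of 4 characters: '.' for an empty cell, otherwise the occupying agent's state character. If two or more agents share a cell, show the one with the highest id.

..AB
...A
BBBB
.A..

t=1: a0@(0,0):A a1@(3,2):B a2@(0,1):A a3@(1,0):B a4@(3,0):B a5@(2,2):B a6@(1,1):B a7@(1,2):A
t=2: a0@(0,2):A a1@(0,3):B a2@(1,3):A a3@(2,0):B a4@(2,1):B a5@(2,2):B a6@(2,3):B a7@(3,1):A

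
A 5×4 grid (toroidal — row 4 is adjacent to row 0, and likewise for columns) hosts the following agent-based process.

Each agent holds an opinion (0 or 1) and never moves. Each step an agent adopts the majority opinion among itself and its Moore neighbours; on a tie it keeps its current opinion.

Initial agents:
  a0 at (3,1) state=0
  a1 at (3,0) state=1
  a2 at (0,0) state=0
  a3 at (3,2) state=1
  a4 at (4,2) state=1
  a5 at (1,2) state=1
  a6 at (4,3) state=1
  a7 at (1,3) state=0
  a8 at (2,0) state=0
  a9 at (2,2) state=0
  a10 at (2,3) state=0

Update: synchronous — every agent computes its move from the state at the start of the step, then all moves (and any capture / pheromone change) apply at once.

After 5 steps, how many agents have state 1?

3

t=1: a0@(3,1):0 a1@(3,0):0 a2@(0,0):0 a3@(3,2):1 a4@(4,2):1 a5@(1,2):0 a6@(4,3):1 a7@(1,3):0 a8@(2,0):0 a9@(2,2):0 a10@(2,3):0
t=2: (unchanged — steady state)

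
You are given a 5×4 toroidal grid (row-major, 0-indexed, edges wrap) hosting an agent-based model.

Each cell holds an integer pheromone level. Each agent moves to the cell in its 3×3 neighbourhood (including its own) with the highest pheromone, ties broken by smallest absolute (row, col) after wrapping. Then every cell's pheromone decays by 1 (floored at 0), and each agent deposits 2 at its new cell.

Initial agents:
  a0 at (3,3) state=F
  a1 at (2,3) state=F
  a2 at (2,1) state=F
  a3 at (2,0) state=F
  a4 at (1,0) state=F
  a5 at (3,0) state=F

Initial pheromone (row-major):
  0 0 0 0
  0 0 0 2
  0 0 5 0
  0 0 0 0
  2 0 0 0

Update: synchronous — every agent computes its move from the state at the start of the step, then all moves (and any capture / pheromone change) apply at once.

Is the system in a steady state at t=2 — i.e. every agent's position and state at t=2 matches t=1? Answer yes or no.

t=1: a0@(2,2) a1@(2,2) a2@(2,2) a3@(1,3) a4@(1,3) a5@(4,0) | pheromone: 0 0 0 0 / 0 0 0 5 / 0 0 10 0 / 0 0 0 0 / 3 0 0 0
t=2: a0@(2,2) a1@(2,2) a2@(2,2) a3@(2,2) a4@(2,2) a5@(4,0) | pheromone: 0 0 0 0 / 0 0 0 4 / 0 0 19 0 / 0 0 0 0 / 4 0 0 0

no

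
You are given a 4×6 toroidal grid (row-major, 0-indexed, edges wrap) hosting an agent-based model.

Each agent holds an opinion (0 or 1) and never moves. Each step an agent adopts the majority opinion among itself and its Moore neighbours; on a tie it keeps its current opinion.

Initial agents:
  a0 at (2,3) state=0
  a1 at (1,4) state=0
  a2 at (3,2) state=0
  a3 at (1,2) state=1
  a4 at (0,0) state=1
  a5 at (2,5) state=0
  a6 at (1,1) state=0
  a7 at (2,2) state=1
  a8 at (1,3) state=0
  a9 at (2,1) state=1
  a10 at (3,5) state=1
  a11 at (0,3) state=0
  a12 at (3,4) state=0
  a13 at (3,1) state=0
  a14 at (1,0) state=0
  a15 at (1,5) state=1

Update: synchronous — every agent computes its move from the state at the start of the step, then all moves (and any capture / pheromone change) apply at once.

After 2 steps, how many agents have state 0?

t=1: a0@(2,3):0 a1@(1,4):0 a2@(3,2):0 a3@(1,2):0 a4@(0,0):1 a5@(2,5):0 a6@(1,1):1 a7@(2,2):0 a8@(1,3):0 a9@(2,1):0 a10@(3,5):1 a11@(0,3):0 a12@(3,4):0 a13@(3,1):1 a14@(1,0):0 a15@(1,5):0
t=2: a0@(2,3):0 a1@(1,4):0 a2@(3,2):0 a3@(1,2):0 a4@(0,0):1 a5@(2,5):0 a6@(1,1):0 a7@(2,2):0 a8@(1,3):0 a9@(2,1):0 a10@(3,5):1 a11@(0,3):0 a12@(3,4):0 a13@(3,1):0 a14@(1,0):0 a15@(1,5):0

14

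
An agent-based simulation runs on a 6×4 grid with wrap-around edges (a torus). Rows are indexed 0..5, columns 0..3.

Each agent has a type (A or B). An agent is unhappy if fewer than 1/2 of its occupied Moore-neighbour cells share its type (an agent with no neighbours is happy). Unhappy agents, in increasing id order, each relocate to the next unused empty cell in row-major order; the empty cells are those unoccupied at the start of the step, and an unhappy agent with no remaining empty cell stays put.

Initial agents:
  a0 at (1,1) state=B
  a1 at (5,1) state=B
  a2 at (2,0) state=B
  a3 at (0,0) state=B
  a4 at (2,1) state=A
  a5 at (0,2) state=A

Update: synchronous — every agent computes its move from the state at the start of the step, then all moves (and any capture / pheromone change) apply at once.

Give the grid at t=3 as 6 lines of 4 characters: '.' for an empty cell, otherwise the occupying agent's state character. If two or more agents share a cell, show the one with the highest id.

BA.A
.B..
B...
....
....
.B..

t=1: a0@(1,1):B a1@(5,1):B a2@(2,0):B a3@(0,0):B a4@(0,1):A a5@(0,3):A
t=2: a0@(1,1):B a1@(5,1):B a2@(2,0):B a3@(0,0):B a4@(0,2):A a5@(1,0):A
t=3: a0@(1,1):B a1@(5,1):B a2@(2,0):B a3@(0,0):B a4@(0,1):A a5@(0,3):A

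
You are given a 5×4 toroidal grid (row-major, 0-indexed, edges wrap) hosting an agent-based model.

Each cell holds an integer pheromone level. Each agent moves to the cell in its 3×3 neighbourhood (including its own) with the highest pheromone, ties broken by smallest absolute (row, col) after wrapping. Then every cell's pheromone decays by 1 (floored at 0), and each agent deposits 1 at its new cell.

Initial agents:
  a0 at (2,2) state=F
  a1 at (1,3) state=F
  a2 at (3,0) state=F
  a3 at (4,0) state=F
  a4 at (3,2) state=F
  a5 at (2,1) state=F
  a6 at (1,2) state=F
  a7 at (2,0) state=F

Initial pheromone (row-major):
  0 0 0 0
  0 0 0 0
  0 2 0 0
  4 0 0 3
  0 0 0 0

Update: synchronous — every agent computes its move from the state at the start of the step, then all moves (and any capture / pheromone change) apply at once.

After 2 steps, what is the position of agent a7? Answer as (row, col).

t=1: a0@(3,3) a1@(0,0) a2@(3,0) a3@(3,0) a4@(3,3) a5@(3,0) a6@(2,1) a7@(3,0) | pheromone: 1 0 0 0 / 0 0 0 0 / 0 2 0 0 / 7 0 0 4 / 0 0 0 0
t=2: a0@(3,0) a1@(0,0) a2@(3,0) a3@(3,0) a4@(3,0) a5@(3,0) a6@(3,0) a7@(3,0) | pheromone: 1 0 0 0 / 0 0 0 0 / 0 1 0 0 / 13 0 0 3 / 0 0 0 0

(3, 0)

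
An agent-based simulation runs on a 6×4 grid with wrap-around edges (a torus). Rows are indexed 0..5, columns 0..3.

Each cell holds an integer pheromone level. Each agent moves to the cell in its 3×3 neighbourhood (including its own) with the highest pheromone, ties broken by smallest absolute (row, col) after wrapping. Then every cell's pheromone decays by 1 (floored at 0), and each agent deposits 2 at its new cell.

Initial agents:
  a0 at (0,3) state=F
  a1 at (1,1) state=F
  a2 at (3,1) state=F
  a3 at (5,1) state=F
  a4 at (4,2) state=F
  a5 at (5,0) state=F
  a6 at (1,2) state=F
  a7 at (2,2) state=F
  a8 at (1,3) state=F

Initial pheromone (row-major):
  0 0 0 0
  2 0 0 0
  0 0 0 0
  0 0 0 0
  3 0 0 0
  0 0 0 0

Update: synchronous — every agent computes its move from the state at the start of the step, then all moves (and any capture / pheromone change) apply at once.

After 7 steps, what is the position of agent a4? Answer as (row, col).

(4, 0)

t=1: a0@(1,0) a1@(1,0) a2@(4,0) a3@(4,0) a4@(3,1) a5@(4,0) a6@(0,1) a7@(1,1) a8@(1,0) | pheromone: 0 2 0 0 / 7 2 0 0 / 0 0 0 0 / 0 2 0 0 / 8 0 0 0 / 0 0 0 0
t=2: a0@(1,0) a1@(1,0) a2@(4,0) a3@(4,0) a4@(4,0) a5@(4,0) a6@(1,0) a7@(1,0) a8@(1,0) | pheromone: 0 1 0 0 / 16 1 0 0 / 0 0 0 0 / 0 1 0 0 / 15 0 0 0 / 0 0 0 0
t=3: a0@(1,0) a1@(1,0) a2@(4,0) a3@(4,0) a4@(4,0) a5@(4,0) a6@(1,0) a7@(1,0) a8@(1,0) | pheromone: 0 0 0 0 / 25 0 0 0 / 0 0 0 0 / 0 0 0 0 / 22 0 0 0 / 0 0 0 0
t=4: a0@(1,0) a1@(1,0) a2@(4,0) a3@(4,0) a4@(4,0) a5@(4,0) a6@(1,0) a7@(1,0) a8@(1,0) | pheromone: 0 0 0 0 / 34 0 0 0 / 0 0 0 0 / 0 0 0 0 / 29 0 0 0 / 0 0 0 0
t=5: a0@(1,0) a1@(1,0) a2@(4,0) a3@(4,0) a4@(4,0) a5@(4,0) a6@(1,0) a7@(1,0) a8@(1,0) | pheromone: 0 0 0 0 / 43 0 0 0 / 0 0 0 0 / 0 0 0 0 / 36 0 0 0 / 0 0 0 0
t=6: a0@(1,0) a1@(1,0) a2@(4,0) a3@(4,0) a4@(4,0) a5@(4,0) a6@(1,0) a7@(1,0) a8@(1,0) | pheromone: 0 0 0 0 / 52 0 0 0 / 0 0 0 0 / 0 0 0 0 / 43 0 0 0 / 0 0 0 0
t=7: a0@(1,0) a1@(1,0) a2@(4,0) a3@(4,0) a4@(4,0) a5@(4,0) a6@(1,0) a7@(1,0) a8@(1,0) | pheromone: 0 0 0 0 / 61 0 0 0 / 0 0 0 0 / 0 0 0 0 / 50 0 0 0 / 0 0 0 0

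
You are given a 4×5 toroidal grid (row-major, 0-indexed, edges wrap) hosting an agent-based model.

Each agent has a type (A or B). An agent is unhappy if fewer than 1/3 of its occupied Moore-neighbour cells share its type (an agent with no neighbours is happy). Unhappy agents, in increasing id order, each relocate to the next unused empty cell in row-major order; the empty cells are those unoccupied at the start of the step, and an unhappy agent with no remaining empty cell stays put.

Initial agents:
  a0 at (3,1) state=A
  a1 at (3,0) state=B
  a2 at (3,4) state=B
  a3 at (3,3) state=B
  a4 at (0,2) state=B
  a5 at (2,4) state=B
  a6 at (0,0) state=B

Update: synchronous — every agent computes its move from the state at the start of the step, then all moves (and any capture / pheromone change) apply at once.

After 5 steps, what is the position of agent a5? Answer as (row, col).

t=1: a0@(0,1):A a1@(3,0):B a2@(3,4):B a3@(3,3):B a4@(0,2):B a5@(2,4):B a6@(0,0):B
t=2: a0@(0,3):A a1@(3,0):B a2@(3,4):B a3@(3,3):B a4@(0,2):B a5@(2,4):B a6@(0,0):B
t=3: a0@(0,1):A a1@(3,0):B a2@(3,4):B a3@(3,3):B a4@(0,2):B a5@(2,4):B a6@(0,0):B
t=4: a0@(0,3):A a1@(3,0):B a2@(3,4):B a3@(3,3):B a4@(0,2):B a5@(2,4):B a6@(0,0):B
t=5: a0@(0,1):A a1@(3,0):B a2@(3,4):B a3@(3,3):B a4@(0,2):B a5@(2,4):B a6@(0,0):B

(2, 4)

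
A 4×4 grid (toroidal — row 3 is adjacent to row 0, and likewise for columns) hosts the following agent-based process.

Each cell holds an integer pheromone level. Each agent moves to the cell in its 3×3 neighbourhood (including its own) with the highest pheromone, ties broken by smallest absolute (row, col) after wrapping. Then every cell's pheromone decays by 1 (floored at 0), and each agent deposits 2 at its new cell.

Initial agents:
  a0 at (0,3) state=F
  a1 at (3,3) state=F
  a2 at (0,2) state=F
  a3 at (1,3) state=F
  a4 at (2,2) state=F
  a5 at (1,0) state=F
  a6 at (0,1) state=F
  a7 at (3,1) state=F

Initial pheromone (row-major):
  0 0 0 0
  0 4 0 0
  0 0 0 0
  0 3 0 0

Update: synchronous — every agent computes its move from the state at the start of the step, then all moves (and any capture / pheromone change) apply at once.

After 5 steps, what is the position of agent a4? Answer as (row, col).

(1, 1)

t=1: a0@(0,0) a1@(0,0) a2@(1,1) a3@(0,0) a4@(1,1) a5@(1,1) a6@(1,1) a7@(3,1) | pheromone: 6 0 0 0 / 0 11 0 0 / 0 0 0 0 / 0 4 0 0
t=2: a0@(1,1) a1@(1,1) a2@(1,1) a3@(1,1) a4@(1,1) a5@(1,1) a6@(1,1) a7@(0,0) | pheromone: 7 0 0 0 / 0 24 0 0 / 0 0 0 0 / 0 3 0 0
t=3: a0@(1,1) a1@(1,1) a2@(1,1) a3@(1,1) a4@(1,1) a5@(1,1) a6@(1,1) a7@(1,1) | pheromone: 6 0 0 0 / 0 39 0 0 / 0 0 0 0 / 0 2 0 0
t=4: a0@(1,1) a1@(1,1) a2@(1,1) a3@(1,1) a4@(1,1) a5@(1,1) a6@(1,1) a7@(1,1) | pheromone: 5 0 0 0 / 0 54 0 0 / 0 0 0 0 / 0 1 0 0
t=5: a0@(1,1) a1@(1,1) a2@(1,1) a3@(1,1) a4@(1,1) a5@(1,1) a6@(1,1) a7@(1,1) | pheromone: 4 0 0 0 / 0 69 0 0 / 0 0 0 0 / 0 0 0 0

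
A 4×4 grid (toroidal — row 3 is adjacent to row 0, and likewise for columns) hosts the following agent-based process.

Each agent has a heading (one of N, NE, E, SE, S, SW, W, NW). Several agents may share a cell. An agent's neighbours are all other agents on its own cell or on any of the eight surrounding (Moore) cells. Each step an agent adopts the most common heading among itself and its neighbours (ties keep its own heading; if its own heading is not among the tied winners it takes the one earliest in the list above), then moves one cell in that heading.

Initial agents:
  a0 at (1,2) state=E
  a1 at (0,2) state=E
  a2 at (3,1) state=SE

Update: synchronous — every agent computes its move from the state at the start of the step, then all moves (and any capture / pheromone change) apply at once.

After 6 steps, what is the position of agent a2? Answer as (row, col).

t=1: a0@(1,3):E a1@(0,3):E a2@(0,2):SE
t=2: a0@(1,0):E a1@(0,0):E a2@(0,3):E
t=3: a0@(1,1):E a1@(0,1):E a2@(0,0):E
t=4: a0@(1,2):E a1@(0,2):E a2@(0,1):E
t=5: a0@(1,3):E a1@(0,3):E a2@(0,2):E
t=6: a0@(1,0):E a1@(0,0):E a2@(0,3):E

(0, 3)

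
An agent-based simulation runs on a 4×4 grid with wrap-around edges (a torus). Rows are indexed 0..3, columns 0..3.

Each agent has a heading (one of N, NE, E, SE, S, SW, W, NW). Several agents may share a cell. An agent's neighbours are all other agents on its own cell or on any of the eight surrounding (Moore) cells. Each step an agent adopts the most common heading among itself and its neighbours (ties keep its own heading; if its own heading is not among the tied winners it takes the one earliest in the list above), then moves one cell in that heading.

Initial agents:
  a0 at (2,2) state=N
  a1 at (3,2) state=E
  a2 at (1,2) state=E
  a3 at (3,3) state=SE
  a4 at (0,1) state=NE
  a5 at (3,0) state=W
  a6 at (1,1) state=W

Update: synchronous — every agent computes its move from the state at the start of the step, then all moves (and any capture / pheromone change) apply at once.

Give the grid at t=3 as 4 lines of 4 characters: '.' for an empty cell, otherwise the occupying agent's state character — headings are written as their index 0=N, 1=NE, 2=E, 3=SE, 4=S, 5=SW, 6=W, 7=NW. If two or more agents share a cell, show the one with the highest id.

2.2.
.22.
.2..
.2..

t=1: a0@(2,3):E a1@(3,3):E a2@(1,3):E a3@(0,0):SE a4@(0,2):E a5@(3,3):W a6@(1,0):W
t=2: a0@(2,0):E a1@(3,0):E a2@(1,0):E a3@(0,1):E a4@(0,3):E a5@(3,0):E a6@(1,1):E
t=3: a0@(2,1):E a1@(3,1):E a2@(1,1):E a3@(0,2):E a4@(0,0):E a5@(3,1):E a6@(1,2):E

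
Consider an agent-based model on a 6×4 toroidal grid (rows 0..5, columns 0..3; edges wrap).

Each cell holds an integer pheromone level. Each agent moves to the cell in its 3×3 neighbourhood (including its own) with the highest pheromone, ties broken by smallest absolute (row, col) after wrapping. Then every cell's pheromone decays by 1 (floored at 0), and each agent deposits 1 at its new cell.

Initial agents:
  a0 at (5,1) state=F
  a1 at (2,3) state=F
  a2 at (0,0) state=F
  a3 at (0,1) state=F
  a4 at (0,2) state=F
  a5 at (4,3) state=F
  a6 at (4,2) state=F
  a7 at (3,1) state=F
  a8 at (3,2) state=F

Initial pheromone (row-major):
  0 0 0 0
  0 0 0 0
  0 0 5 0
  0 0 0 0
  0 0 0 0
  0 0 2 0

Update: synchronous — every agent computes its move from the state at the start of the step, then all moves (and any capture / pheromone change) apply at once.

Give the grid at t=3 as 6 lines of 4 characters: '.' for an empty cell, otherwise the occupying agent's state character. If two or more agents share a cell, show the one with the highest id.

t=1: a0@(5,2) a1@(2,2) a2@(0,0) a3@(5,2) a4@(5,2) a5@(5,2) a6@(5,2) a7@(2,2) a8@(2,2) | pheromone: 1 0 0 0 / 0 0 0 0 / 0 0 7 0 / 0 0 0 0 / 0 0 0 0 / 0 0 6 0
t=2: a0@(5,2) a1@(2,2) a2@(0,0) a3@(5,2) a4@(5,2) a5@(5,2) a6@(5,2) a7@(2,2) a8@(2,2) | pheromone: 1 0 0 0 / 0 0 0 0 / 0 0 9 0 / 0 0 0 0 / 0 0 0 0 / 0 0 10 0
t=3: a0@(5,2) a1@(2,2) a2@(0,0) a3@(5,2) a4@(5,2) a5@(5,2) a6@(5,2) a7@(2,2) a8@(2,2) | pheromone: 1 0 0 0 / 0 0 0 0 / 0 0 11 0 / 0 0 0 0 / 0 0 0 0 / 0 0 14 0

F...
....
..F.
....
....
..F.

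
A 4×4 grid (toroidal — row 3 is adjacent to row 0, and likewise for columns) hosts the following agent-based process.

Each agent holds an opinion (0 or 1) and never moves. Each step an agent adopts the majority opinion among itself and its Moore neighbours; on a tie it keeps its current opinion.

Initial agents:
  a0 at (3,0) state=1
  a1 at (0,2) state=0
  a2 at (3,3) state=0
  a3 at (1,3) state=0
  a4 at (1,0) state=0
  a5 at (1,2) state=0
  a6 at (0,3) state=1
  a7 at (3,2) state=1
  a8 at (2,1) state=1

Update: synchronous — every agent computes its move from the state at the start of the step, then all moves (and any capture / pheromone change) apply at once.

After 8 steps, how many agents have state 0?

5

t=1: a0@(3,0):1 a1@(0,2):0 a2@(3,3):1 a3@(1,3):0 a4@(1,0):0 a5@(1,2):0 a6@(0,3):0 a7@(3,2):1 a8@(2,1):1
t=2: (unchanged — steady state)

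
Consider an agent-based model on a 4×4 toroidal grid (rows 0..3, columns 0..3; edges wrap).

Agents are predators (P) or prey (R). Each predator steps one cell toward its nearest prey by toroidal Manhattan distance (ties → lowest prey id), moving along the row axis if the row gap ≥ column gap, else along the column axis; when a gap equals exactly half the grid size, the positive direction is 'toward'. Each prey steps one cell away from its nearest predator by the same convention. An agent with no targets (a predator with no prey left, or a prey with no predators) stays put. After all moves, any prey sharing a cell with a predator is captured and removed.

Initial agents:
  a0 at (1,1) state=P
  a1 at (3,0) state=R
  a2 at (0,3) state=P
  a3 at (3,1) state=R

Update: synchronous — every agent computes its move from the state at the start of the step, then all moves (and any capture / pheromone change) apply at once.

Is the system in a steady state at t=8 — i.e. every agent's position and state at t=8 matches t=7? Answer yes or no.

yes

t=1: a0@(2,1):P a1@(2,0):R a2@(3,3):P
t=2: a0@(2,0):P a2@(2,3):P
t=3: (unchanged — steady state)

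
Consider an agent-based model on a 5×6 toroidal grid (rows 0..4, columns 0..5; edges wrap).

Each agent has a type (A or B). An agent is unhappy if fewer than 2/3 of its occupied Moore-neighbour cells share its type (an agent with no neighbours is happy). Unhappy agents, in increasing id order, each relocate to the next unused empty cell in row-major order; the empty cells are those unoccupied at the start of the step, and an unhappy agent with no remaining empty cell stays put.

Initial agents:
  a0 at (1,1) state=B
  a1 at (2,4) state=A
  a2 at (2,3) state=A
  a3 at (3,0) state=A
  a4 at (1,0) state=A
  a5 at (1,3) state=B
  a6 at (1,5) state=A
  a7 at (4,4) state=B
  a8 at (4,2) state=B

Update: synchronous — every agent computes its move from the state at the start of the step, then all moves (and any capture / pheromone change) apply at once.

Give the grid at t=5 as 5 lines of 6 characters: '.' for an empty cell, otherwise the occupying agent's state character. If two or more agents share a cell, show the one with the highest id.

t=1: a0@(0,0):B a1@(2,4):A a2@(0,1):A a3@(3,0):A a4@(0,2):A a5@(0,3):B a6@(1,5):A a7@(4,4):B a8@(4,2):B
t=2: a0@(0,4):B a1@(2,4):A a2@(0,5):A a3@(3,0):A a4@(1,0):A a5@(0,3):B a6@(1,1):A a7@(4,4):B a8@(1,2):B
t=3: a0@(0,4):B a1@(2,4):A a2@(0,0):A a3@(3,0):A a4@(1,0):A a5@(0,3):B a6@(0,1):A a7@(4,4):B a8@(0,2):B
t=4: a0@(0,4):B a1@(2,4):A a2@(0,0):A a3@(3,0):A a4@(1,0):A a5@(0,3):B a6@(0,1):A a7@(4,4):B a8@(0,5):B
t=5: a0@(0,4):B a1@(2,4):A a2@(0,0):A a3@(3,0):A a4@(1,0):A a5@(0,3):B a6@(0,1):A a7@(4,4):B a8@(0,2):B

AABBB.
A.....
....A.
A.....
....B.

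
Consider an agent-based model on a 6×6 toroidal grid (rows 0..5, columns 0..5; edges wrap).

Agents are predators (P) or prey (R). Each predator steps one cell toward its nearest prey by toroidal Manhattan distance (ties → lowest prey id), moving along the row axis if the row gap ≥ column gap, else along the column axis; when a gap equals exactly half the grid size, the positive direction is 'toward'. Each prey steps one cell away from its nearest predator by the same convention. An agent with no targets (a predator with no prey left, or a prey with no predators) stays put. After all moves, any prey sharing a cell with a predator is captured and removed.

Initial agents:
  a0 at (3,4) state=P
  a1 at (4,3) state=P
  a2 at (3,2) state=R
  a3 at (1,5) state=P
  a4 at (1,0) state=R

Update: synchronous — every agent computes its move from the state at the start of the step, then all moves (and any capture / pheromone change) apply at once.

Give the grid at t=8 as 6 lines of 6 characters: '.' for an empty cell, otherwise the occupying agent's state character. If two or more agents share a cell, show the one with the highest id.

......
.PR...
......
R.P...
......
......

t=1: a0@(3,3):P a1@(3,3):P a2@(3,1):R a3@(1,0):P a4@(1,1):R
t=2: a0@(3,2):P a1@(3,2):P a2@(3,0):R a3@(1,1):P a4@(1,2):R
t=3: a0@(3,1):P a1@(3,1):P a2@(3,5):R a3@(1,2):P a4@(1,3):R
t=4: a0@(3,0):P a1@(3,0):P a2@(3,4):R a3@(1,3):P a4@(1,4):R
t=5: a0@(3,5):P a1@(3,5):P a2@(3,3):R a3@(1,4):P a4@(1,5):R
t=6: a0@(3,4):P a1@(3,4):P a2@(3,2):R a3@(1,5):P a4@(1,0):R
t=7: a0@(3,3):P a1@(3,3):P a2@(3,1):R a3@(1,0):P a4@(1,1):R
t=8: a0@(3,2):P a1@(3,2):P a2@(3,0):R a3@(1,1):P a4@(1,2):R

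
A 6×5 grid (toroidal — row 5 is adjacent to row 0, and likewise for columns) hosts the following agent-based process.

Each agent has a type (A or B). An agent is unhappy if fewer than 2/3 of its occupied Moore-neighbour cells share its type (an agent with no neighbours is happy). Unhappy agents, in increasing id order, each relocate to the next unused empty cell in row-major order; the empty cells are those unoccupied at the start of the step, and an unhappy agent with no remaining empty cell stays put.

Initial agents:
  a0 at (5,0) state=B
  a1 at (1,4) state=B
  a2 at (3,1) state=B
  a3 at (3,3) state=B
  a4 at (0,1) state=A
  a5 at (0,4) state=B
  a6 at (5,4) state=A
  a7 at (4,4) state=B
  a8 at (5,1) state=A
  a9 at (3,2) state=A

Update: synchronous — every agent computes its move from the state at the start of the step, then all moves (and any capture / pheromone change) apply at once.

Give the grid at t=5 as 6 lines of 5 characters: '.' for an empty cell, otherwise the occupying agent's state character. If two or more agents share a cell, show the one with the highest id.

BBBAB
ABAA.
B....
.....
.....
.....

t=1: a0@(0,0):B a1@(1,4):B a2@(0,2):B a3@(0,3):B a4@(1,0):A a5@(0,4):B a6@(1,1):A a7@(4,4):B a8@(1,2):A a9@(1,3):A
t=2: a0@(0,1):B a1@(2,0):B a2@(2,1):B a3@(2,2):B a4@(2,3):A a5@(2,4):B a6@(3,0):A a7@(4,4):B a8@(3,1):A a9@(3,2):A
t=3: a0@(0,1):B a1@(0,0):B a2@(0,2):B a3@(0,3):B a4@(0,4):A a5@(1,0):B a6@(1,1):A a7@(1,2):B a8@(1,3):A a9@(1,4):A
t=4: a0@(0,1):B a1@(2,0):B a2@(2,1):B a3@(2,2):B a4@(2,3):A a5@(2,4):B a6@(3,0):A a7@(3,1):B a8@(3,2):A a9@(3,3):A
t=5: a0@(0,1):B a1@(2,0):B a2@(0,0):B a3@(0,2):B a4@(0,3):A a5@(0,4):B a6@(1,0):A a7@(1,1):B a8@(1,2):A a9@(1,3):A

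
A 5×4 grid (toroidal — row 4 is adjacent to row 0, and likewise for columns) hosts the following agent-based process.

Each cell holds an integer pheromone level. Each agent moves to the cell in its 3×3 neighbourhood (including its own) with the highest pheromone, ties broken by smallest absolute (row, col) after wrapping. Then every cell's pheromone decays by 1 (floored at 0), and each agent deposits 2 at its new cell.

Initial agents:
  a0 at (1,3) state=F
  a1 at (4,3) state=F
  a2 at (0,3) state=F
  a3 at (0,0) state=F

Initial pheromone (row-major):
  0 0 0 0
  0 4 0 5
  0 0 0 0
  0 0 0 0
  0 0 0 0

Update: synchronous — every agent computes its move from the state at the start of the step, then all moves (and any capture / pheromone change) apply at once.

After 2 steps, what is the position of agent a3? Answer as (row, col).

t=1: a0@(1,3) a1@(0,0) a2@(1,3) a3@(1,3) | pheromone: 2 0 0 0 / 0 3 0 10 / 0 0 0 0 / 0 0 0 0 / 0 0 0 0
t=2: a0@(1,3) a1@(1,3) a2@(1,3) a3@(1,3) | pheromone: 1 0 0 0 / 0 2 0 17 / 0 0 0 0 / 0 0 0 0 / 0 0 0 0

(1, 3)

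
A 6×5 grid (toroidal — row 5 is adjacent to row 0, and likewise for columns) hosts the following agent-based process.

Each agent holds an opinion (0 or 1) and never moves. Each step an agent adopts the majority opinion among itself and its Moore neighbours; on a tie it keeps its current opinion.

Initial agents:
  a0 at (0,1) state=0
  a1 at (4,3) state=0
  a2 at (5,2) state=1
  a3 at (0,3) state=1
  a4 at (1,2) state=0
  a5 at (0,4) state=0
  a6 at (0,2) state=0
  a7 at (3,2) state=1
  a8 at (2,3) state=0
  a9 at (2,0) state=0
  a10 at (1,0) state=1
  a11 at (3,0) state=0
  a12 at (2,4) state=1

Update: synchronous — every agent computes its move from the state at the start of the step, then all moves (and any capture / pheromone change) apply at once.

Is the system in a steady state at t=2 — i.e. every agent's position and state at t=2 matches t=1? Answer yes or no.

no

t=1: a0@(0,1):0 a1@(4,3):1 a2@(5,2):0 a3@(0,3):0 a4@(1,2):0 a5@(0,4):1 a6@(0,2):0 a7@(3,2):0 a8@(2,3):0 a9@(2,0):0 a10@(1,0):0 a11@(3,0):0 a12@(2,4):0
t=2: a0@(0,1):0 a1@(4,3):0 a2@(5,2):0 a3@(0,3):0 a4@(1,2):0 a5@(0,4):0 a6@(0,2):0 a7@(3,2):0 a8@(2,3):0 a9@(2,0):0 a10@(1,0):0 a11@(3,0):0 a12@(2,4):0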